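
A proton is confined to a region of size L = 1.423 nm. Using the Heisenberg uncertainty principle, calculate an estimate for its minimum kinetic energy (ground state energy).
2.562 μeV

Using the uncertainty principle to estimate ground state energy:

1. The position uncertainty is approximately the confinement size:
   Δx ≈ L = 1.423e-09 m

2. From ΔxΔp ≥ ℏ/2, the minimum momentum uncertainty is:
   Δp ≈ ℏ/(2L) = 3.705e-26 kg·m/s

3. The kinetic energy is approximately:
   KE ≈ (Δp)²/(2m) = (3.705e-26)²/(2 × 1.673e-27 kg)
   KE ≈ 4.104e-25 J = 2.562 μeV

This is an order-of-magnitude estimate of the ground state energy.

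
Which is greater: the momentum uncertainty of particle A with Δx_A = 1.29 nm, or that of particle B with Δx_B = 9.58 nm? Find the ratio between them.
Particle A has the larger minimum momentum uncertainty, by a factor of 7.43.

For each particle, the minimum momentum uncertainty is Δp_min = ℏ/(2Δx):

Particle A: Δp_A = ℏ/(2×1.290e-09 m) = 4.087e-26 kg·m/s
Particle B: Δp_B = ℏ/(2×9.580e-09 m) = 5.504e-27 kg·m/s

Ratio: Δp_A/Δp_B = 7.43

Since Δp_min ∝ 1/Δx, the particle with smaller position uncertainty (A) has larger momentum uncertainty.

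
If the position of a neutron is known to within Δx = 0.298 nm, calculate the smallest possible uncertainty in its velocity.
105.641 m/s

Using the Heisenberg uncertainty principle and Δp = mΔv:
ΔxΔp ≥ ℏ/2
Δx(mΔv) ≥ ℏ/2

The minimum uncertainty in velocity is:
Δv_min = ℏ/(2mΔx)
Δv_min = (1.055e-34 J·s) / (2 × 1.675e-27 kg × 2.980e-10 m)
Δv_min = 1.056e+02 m/s = 105.641 m/s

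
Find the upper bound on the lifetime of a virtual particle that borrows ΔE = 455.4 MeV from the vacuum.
7.227 × 10^-25 s

Using the energy-time uncertainty principle:
ΔEΔt ≥ ℏ/2

For a virtual particle borrowing energy ΔE, the maximum lifetime is:
Δt_max = ℏ/(2ΔE)

Converting energy:
ΔE = 455.4 MeV = 7.296e-11 J

Δt_max = (1.055e-34 J·s) / (2 × 7.296e-11 J)
Δt_max = 7.227e-25 s = 7.227 × 10^-25 s

Virtual particles with higher borrowed energy exist for shorter times.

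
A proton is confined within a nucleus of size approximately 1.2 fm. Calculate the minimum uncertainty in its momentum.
4.394 × 10^-20 kg·m/s

Using the Heisenberg uncertainty principle:
ΔxΔp ≥ ℏ/2

With Δx ≈ L = 1.200e-15 m (the confinement size):
Δp_min = ℏ/(2Δx)
Δp_min = (1.055e-34 J·s) / (2 × 1.200e-15 m)
Δp_min = 4.394e-20 kg·m/s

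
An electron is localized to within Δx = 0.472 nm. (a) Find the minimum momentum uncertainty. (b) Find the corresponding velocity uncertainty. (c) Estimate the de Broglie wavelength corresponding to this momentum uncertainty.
(a) Δp_min = 1.117 × 10^-25 kg·m/s
(b) Δv_min = 122.635 km/s
(c) λ_dB = 5.931 nm

Step-by-step:

(a) From the uncertainty principle:
Δp_min = ℏ/(2Δx) = (1.055e-34 J·s)/(2 × 4.720e-10 m) = 1.117e-25 kg·m/s

(b) The velocity uncertainty:
Δv = Δp/m = (1.117e-25 kg·m/s)/(9.109e-31 kg) = 1.226e+05 m/s = 122.635 km/s

(c) The de Broglie wavelength for this momentum:
λ = h/p = (6.626e-34 J·s)/(1.117e-25 kg·m/s) = 5.931e-09 m = 5.931 nm

Note: The de Broglie wavelength is comparable to the localization size, as expected from wave-particle duality.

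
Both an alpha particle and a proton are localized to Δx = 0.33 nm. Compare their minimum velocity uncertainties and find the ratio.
The proton has the larger minimum velocity uncertainty, by a ratio of 4.0.

For both particles, Δp_min = ℏ/(2Δx) = 1.598e-25 kg·m/s (same for both).

The velocity uncertainty is Δv = Δp/m:
- alpha particle: Δv = 1.598e-25 / 6.645e-27 = 2.405e+01 m/s = 24.047 m/s
- proton: Δv = 1.598e-25 / 1.673e-27 = 9.553e+01 m/s = 95.529 m/s

Ratio: 9.553e+01 / 2.405e+01 = 4.0

The lighter particle has larger velocity uncertainty because Δv ∝ 1/m.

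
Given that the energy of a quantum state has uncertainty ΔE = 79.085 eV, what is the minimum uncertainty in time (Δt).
4.161 as

Using the energy-time uncertainty principle:
ΔEΔt ≥ ℏ/2

The minimum uncertainty in time is:
Δt_min = ℏ/(2ΔE)
Δt_min = (1.055e-34 J·s) / (2 × 1.267e-17 J)
Δt_min = 4.161e-18 s = 4.161 as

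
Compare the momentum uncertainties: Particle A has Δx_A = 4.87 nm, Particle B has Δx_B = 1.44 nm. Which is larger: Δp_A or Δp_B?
Particle B has the larger minimum momentum uncertainty, by a factor of 3.38.

For each particle, the minimum momentum uncertainty is Δp_min = ℏ/(2Δx):

Particle A: Δp_A = ℏ/(2×4.870e-09 m) = 1.083e-26 kg·m/s
Particle B: Δp_B = ℏ/(2×1.440e-09 m) = 3.662e-26 kg·m/s

Ratio: Δp_B/Δp_A = 3.38

Since Δp_min ∝ 1/Δx, the particle with smaller position uncertainty (B) has larger momentum uncertainty.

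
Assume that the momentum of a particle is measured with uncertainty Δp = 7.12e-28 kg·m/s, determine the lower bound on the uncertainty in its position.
74.057 nm

Using the Heisenberg uncertainty principle:
ΔxΔp ≥ ℏ/2

The minimum uncertainty in position is:
Δx_min = ℏ/(2Δp)
Δx_min = (1.055e-34 J·s) / (2 × 7.120e-28 kg·m/s)
Δx_min = 7.406e-08 m = 74.057 nm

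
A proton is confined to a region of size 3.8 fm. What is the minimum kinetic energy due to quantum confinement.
359.242 keV

Using the uncertainty principle:

1. Position uncertainty: Δx ≈ 3.800e-15 m
2. Minimum momentum uncertainty: Δp = ℏ/(2Δx) = 1.388e-20 kg·m/s
3. Minimum kinetic energy:
   KE = (Δp)²/(2m) = (1.388e-20)²/(2 × 1.673e-27 kg)
   KE = 5.756e-14 J = 359.242 keV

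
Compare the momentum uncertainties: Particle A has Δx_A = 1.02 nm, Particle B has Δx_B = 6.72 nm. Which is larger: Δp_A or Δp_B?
Particle A has the larger minimum momentum uncertainty, by a factor of 6.59.

For each particle, the minimum momentum uncertainty is Δp_min = ℏ/(2Δx):

Particle A: Δp_A = ℏ/(2×1.020e-09 m) = 5.169e-26 kg·m/s
Particle B: Δp_B = ℏ/(2×6.720e-09 m) = 7.847e-27 kg·m/s

Ratio: Δp_A/Δp_B = 6.59

Since Δp_min ∝ 1/Δx, the particle with smaller position uncertainty (A) has larger momentum uncertainty.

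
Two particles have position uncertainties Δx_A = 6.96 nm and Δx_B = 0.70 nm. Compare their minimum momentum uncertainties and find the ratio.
Particle B has the larger minimum momentum uncertainty, by a factor of 9.94.

For each particle, the minimum momentum uncertainty is Δp_min = ℏ/(2Δx):

Particle A: Δp_A = ℏ/(2×6.960e-09 m) = 7.576e-27 kg·m/s
Particle B: Δp_B = ℏ/(2×7.000e-10 m) = 7.533e-26 kg·m/s

Ratio: Δp_B/Δp_A = 9.94

Since Δp_min ∝ 1/Δx, the particle with smaller position uncertainty (B) has larger momentum uncertainty.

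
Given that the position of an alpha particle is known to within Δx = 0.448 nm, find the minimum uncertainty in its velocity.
17.713 m/s

Using the Heisenberg uncertainty principle and Δp = mΔv:
ΔxΔp ≥ ℏ/2
Δx(mΔv) ≥ ℏ/2

The minimum uncertainty in velocity is:
Δv_min = ℏ/(2mΔx)
Δv_min = (1.055e-34 J·s) / (2 × 6.645e-27 kg × 4.480e-10 m)
Δv_min = 1.771e+01 m/s = 17.713 m/s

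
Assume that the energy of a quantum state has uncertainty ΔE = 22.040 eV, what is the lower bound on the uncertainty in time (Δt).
14.932 as

Using the energy-time uncertainty principle:
ΔEΔt ≥ ℏ/2

The minimum uncertainty in time is:
Δt_min = ℏ/(2ΔE)
Δt_min = (1.055e-34 J·s) / (2 × 3.531e-18 J)
Δt_min = 1.493e-17 s = 14.932 as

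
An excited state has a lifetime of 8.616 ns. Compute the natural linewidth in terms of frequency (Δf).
9.236 MHz

Using the energy-time uncertainty principle and E = hf:
ΔEΔt ≥ ℏ/2
hΔf·Δt ≥ ℏ/2

The minimum frequency uncertainty is:
Δf = ℏ/(2hτ) = 1/(4πτ)
Δf = 1/(4π × 8.616e-09 s)
Δf = 9.236e+06 Hz = 9.236 MHz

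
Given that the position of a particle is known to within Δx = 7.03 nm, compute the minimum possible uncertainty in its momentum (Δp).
7.501 × 10^-27 kg·m/s

Using the Heisenberg uncertainty principle:
ΔxΔp ≥ ℏ/2

The minimum uncertainty in momentum is:
Δp_min = ℏ/(2Δx)
Δp_min = (1.055e-34 J·s) / (2 × 7.030e-09 m)
Δp_min = 7.501e-27 kg·m/s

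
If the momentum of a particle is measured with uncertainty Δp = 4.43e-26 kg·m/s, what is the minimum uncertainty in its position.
1.190 nm

Using the Heisenberg uncertainty principle:
ΔxΔp ≥ ℏ/2

The minimum uncertainty in position is:
Δx_min = ℏ/(2Δp)
Δx_min = (1.055e-34 J·s) / (2 × 4.430e-26 kg·m/s)
Δx_min = 1.190e-09 m = 1.190 nm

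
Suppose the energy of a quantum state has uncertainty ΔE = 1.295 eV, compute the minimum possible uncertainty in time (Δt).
254.136 as

Using the energy-time uncertainty principle:
ΔEΔt ≥ ℏ/2

The minimum uncertainty in time is:
Δt_min = ℏ/(2ΔE)
Δt_min = (1.055e-34 J·s) / (2 × 2.075e-19 J)
Δt_min = 2.541e-16 s = 254.136 as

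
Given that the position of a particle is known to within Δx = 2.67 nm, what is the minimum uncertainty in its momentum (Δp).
1.975 × 10^-26 kg·m/s

Using the Heisenberg uncertainty principle:
ΔxΔp ≥ ℏ/2

The minimum uncertainty in momentum is:
Δp_min = ℏ/(2Δx)
Δp_min = (1.055e-34 J·s) / (2 × 2.670e-09 m)
Δp_min = 1.975e-26 kg·m/s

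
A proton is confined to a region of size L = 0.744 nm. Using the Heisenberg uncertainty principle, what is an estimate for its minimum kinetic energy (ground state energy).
9.371 μeV

Using the uncertainty principle to estimate ground state energy:

1. The position uncertainty is approximately the confinement size:
   Δx ≈ L = 7.440e-10 m

2. From ΔxΔp ≥ ℏ/2, the minimum momentum uncertainty is:
   Δp ≈ ℏ/(2L) = 7.087e-26 kg·m/s

3. The kinetic energy is approximately:
   KE ≈ (Δp)²/(2m) = (7.087e-26)²/(2 × 1.673e-27 kg)
   KE ≈ 1.501e-24 J = 9.371 μeV

This is an order-of-magnitude estimate of the ground state energy.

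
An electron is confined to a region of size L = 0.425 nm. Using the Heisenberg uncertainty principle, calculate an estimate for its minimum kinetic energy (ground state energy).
52.733 meV

Using the uncertainty principle to estimate ground state energy:

1. The position uncertainty is approximately the confinement size:
   Δx ≈ L = 4.250e-10 m

2. From ΔxΔp ≥ ℏ/2, the minimum momentum uncertainty is:
   Δp ≈ ℏ/(2L) = 1.241e-25 kg·m/s

3. The kinetic energy is approximately:
   KE ≈ (Δp)²/(2m) = (1.241e-25)²/(2 × 9.109e-31 kg)
   KE ≈ 8.449e-21 J = 52.733 meV

This is an order-of-magnitude estimate of the ground state energy.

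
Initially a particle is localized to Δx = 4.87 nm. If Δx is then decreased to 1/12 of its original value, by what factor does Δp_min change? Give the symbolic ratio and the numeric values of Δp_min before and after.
Original Δp_min = 1.083 × 10^-26 kg·m/s; new Δp'_min = 1.299 × 10^-25 kg·m/s; ratio Δp'_min/Δp_min = 12.

From the uncertainty principle ΔxΔp ≥ ℏ/2, the minimum momentum uncertainty is Δp_min = ℏ/(2Δx).

Original (Δx = 4.87 nm = 4.870e-09 m):
Δp_min = (1.055e-34 J·s)/(2 × 4.870e-09 m) = 1.083e-26 kg·m/s

When Δx → (1/12)Δx:
Δp'_min = ℏ/(2 × (1/12)Δx) = 12 × ℏ/(2Δx) = 12 × Δp_min
Δp'_min = 12 × 1.083e-26 kg·m/s = 1.299e-25 kg·m/s

Since Δp_min ∝ 1/Δx, when Δx is decreased to 1/12 of its original value, Δp_min increases to 12 times its original value.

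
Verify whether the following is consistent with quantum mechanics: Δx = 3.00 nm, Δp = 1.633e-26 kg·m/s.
No, it violates the uncertainty principle (impossible measurement).

Calculate the product ΔxΔp:
ΔxΔp = (3.000e-09 m) × (1.633e-26 kg·m/s)
ΔxΔp = 4.899e-35 J·s

Compare to the minimum allowed value ℏ/2:
ℏ/2 = 5.273e-35 J·s

Since ΔxΔp = 4.899e-35 J·s < 5.273e-35 J·s = ℏ/2,
the measurement violates the uncertainty principle.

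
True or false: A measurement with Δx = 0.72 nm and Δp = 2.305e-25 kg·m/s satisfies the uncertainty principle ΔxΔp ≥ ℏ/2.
Yes, it satisfies the uncertainty principle.

Calculate the product ΔxΔp:
ΔxΔp = (7.200e-10 m) × (2.305e-25 kg·m/s)
ΔxΔp = 1.660e-34 J·s

Compare to the minimum allowed value ℏ/2:
ℏ/2 = 5.273e-35 J·s

Since ΔxΔp = 1.660e-34 J·s ≥ 5.273e-35 J·s = ℏ/2,
the measurement satisfies the uncertainty principle.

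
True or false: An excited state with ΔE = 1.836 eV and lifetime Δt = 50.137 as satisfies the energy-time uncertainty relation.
No, it violates the uncertainty relation.

Calculate the product ΔEΔt:
ΔE = 1.836 eV = 2.942e-19 J
ΔEΔt = (2.942e-19 J) × (5.014e-17 s)
ΔEΔt = 1.475e-35 J·s

Compare to the minimum allowed value ℏ/2:
ℏ/2 = 5.273e-35 J·s

Since ΔEΔt = 1.475e-35 J·s < 5.273e-35 J·s = ℏ/2,
this violates the uncertainty relation.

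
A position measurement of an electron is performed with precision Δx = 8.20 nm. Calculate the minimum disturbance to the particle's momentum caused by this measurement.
6.430 × 10^-27 kg·m/s

The uncertainty principle implies that measuring position disturbs momentum:
ΔxΔp ≥ ℏ/2

When we measure position with precision Δx, we necessarily introduce a momentum uncertainty:
Δp ≥ ℏ/(2Δx)
Δp_min = (1.055e-34 J·s) / (2 × 8.200e-09 m)
Δp_min = 6.430e-27 kg·m/s

The more precisely we measure position, the greater the momentum disturbance.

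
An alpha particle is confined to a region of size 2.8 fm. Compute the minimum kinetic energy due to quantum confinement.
166.557 keV

Using the uncertainty principle:

1. Position uncertainty: Δx ≈ 2.800e-15 m
2. Minimum momentum uncertainty: Δp = ℏ/(2Δx) = 1.883e-20 kg·m/s
3. Minimum kinetic energy:
   KE = (Δp)²/(2m) = (1.883e-20)²/(2 × 6.645e-27 kg)
   KE = 2.669e-14 J = 166.557 keV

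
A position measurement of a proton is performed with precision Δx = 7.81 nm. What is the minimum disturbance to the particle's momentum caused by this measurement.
6.751 × 10^-27 kg·m/s

The uncertainty principle implies that measuring position disturbs momentum:
ΔxΔp ≥ ℏ/2

When we measure position with precision Δx, we necessarily introduce a momentum uncertainty:
Δp ≥ ℏ/(2Δx)
Δp_min = (1.055e-34 J·s) / (2 × 7.810e-09 m)
Δp_min = 6.751e-27 kg·m/s

The more precisely we measure position, the greater the momentum disturbance.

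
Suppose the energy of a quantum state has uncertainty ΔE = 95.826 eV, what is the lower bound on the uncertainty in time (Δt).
3.434 as

Using the energy-time uncertainty principle:
ΔEΔt ≥ ℏ/2

The minimum uncertainty in time is:
Δt_min = ℏ/(2ΔE)
Δt_min = (1.055e-34 J·s) / (2 × 1.535e-17 J)
Δt_min = 3.434e-18 s = 3.434 as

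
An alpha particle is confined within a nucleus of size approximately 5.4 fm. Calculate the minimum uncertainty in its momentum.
9.765 × 10^-21 kg·m/s

Using the Heisenberg uncertainty principle:
ΔxΔp ≥ ℏ/2

With Δx ≈ L = 5.400e-15 m (the confinement size):
Δp_min = ℏ/(2Δx)
Δp_min = (1.055e-34 J·s) / (2 × 5.400e-15 m)
Δp_min = 9.765e-21 kg·m/s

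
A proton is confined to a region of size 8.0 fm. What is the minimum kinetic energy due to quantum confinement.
81.054 keV

Using the uncertainty principle:

1. Position uncertainty: Δx ≈ 8.000e-15 m
2. Minimum momentum uncertainty: Δp = ℏ/(2Δx) = 6.591e-21 kg·m/s
3. Minimum kinetic energy:
   KE = (Δp)²/(2m) = (6.591e-21)²/(2 × 1.673e-27 kg)
   KE = 1.299e-14 J = 81.054 keV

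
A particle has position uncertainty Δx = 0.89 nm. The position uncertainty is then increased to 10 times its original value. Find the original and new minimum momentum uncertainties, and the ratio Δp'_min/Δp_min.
Original Δp_min = 5.925 × 10^-26 kg·m/s; new Δp'_min = 5.925 × 10^-27 kg·m/s; ratio Δp'_min/Δp_min = 1/10.

From the uncertainty principle ΔxΔp ≥ ℏ/2, the minimum momentum uncertainty is Δp_min = ℏ/(2Δx).

Original (Δx = 0.89 nm = 8.900e-10 m):
Δp_min = (1.055e-34 J·s)/(2 × 8.900e-10 m) = 5.925e-26 kg·m/s

When Δx → 10Δx:
Δp'_min = ℏ/(2 × 10Δx) = (1/10) × ℏ/(2Δx) = (1/10) × Δp_min
Δp'_min = 1/10 × 5.925e-26 kg·m/s = 5.925e-27 kg·m/s

Since Δp_min ∝ 1/Δx, when Δx is increased to 10 times its original value, Δp_min decreases to 1/10 of its original value.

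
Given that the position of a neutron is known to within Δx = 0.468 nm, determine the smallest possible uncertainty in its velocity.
67.267 m/s

Using the Heisenberg uncertainty principle and Δp = mΔv:
ΔxΔp ≥ ℏ/2
Δx(mΔv) ≥ ℏ/2

The minimum uncertainty in velocity is:
Δv_min = ℏ/(2mΔx)
Δv_min = (1.055e-34 J·s) / (2 × 1.675e-27 kg × 4.680e-10 m)
Δv_min = 6.727e+01 m/s = 67.267 m/s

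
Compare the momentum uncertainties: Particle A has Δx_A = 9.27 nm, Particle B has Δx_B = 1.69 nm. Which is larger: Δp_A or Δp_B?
Particle B has the larger minimum momentum uncertainty, by a factor of 5.49.

For each particle, the minimum momentum uncertainty is Δp_min = ℏ/(2Δx):

Particle A: Δp_A = ℏ/(2×9.270e-09 m) = 5.688e-27 kg·m/s
Particle B: Δp_B = ℏ/(2×1.690e-09 m) = 3.120e-26 kg·m/s

Ratio: Δp_B/Δp_A = 5.49

Since Δp_min ∝ 1/Δx, the particle with smaller position uncertainty (B) has larger momentum uncertainty.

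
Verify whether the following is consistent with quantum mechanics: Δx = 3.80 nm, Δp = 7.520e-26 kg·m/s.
Yes, it satisfies the uncertainty principle.

Calculate the product ΔxΔp:
ΔxΔp = (3.800e-09 m) × (7.520e-26 kg·m/s)
ΔxΔp = 2.858e-34 J·s

Compare to the minimum allowed value ℏ/2:
ℏ/2 = 5.273e-35 J·s

Since ΔxΔp = 2.858e-34 J·s ≥ 5.273e-35 J·s = ℏ/2,
the measurement satisfies the uncertainty principle.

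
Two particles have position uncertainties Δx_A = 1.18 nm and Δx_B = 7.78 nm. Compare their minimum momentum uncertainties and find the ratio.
Particle A has the larger minimum momentum uncertainty, by a factor of 6.59.

For each particle, the minimum momentum uncertainty is Δp_min = ℏ/(2Δx):

Particle A: Δp_A = ℏ/(2×1.180e-09 m) = 4.469e-26 kg·m/s
Particle B: Δp_B = ℏ/(2×7.780e-09 m) = 6.777e-27 kg·m/s

Ratio: Δp_A/Δp_B = 6.59

Since Δp_min ∝ 1/Δx, the particle with smaller position uncertainty (A) has larger momentum uncertainty.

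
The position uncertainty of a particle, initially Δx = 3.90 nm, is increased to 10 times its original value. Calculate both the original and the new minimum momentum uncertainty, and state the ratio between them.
Original Δp_min = 1.352 × 10^-26 kg·m/s; new Δp'_min = 1.352 × 10^-27 kg·m/s; ratio Δp'_min/Δp_min = 1/10.

From the uncertainty principle ΔxΔp ≥ ℏ/2, the minimum momentum uncertainty is Δp_min = ℏ/(2Δx).

Original (Δx = 3.90 nm = 3.900e-09 m):
Δp_min = (1.055e-34 J·s)/(2 × 3.900e-09 m) = 1.352e-26 kg·m/s

When Δx → 10Δx:
Δp'_min = ℏ/(2 × 10Δx) = (1/10) × ℏ/(2Δx) = (1/10) × Δp_min
Δp'_min = 1/10 × 1.352e-26 kg·m/s = 1.352e-27 kg·m/s

Since Δp_min ∝ 1/Δx, when Δx is increased to 10 times its original value, Δp_min decreases to 1/10 of its original value.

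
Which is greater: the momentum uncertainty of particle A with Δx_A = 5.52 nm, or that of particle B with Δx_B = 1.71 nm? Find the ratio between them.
Particle B has the larger minimum momentum uncertainty, by a factor of 3.23.

For each particle, the minimum momentum uncertainty is Δp_min = ℏ/(2Δx):

Particle A: Δp_A = ℏ/(2×5.520e-09 m) = 9.552e-27 kg·m/s
Particle B: Δp_B = ℏ/(2×1.710e-09 m) = 3.084e-26 kg·m/s

Ratio: Δp_B/Δp_A = 3.23

Since Δp_min ∝ 1/Δx, the particle with smaller position uncertainty (B) has larger momentum uncertainty.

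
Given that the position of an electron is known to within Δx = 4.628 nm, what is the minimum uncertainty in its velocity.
12.507 km/s

Using the Heisenberg uncertainty principle and Δp = mΔv:
ΔxΔp ≥ ℏ/2
Δx(mΔv) ≥ ℏ/2

The minimum uncertainty in velocity is:
Δv_min = ℏ/(2mΔx)
Δv_min = (1.055e-34 J·s) / (2 × 9.109e-31 kg × 4.628e-09 m)
Δv_min = 1.251e+04 m/s = 12.507 km/s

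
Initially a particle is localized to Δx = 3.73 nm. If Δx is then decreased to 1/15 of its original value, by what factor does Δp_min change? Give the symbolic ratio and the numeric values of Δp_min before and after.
Original Δp_min = 1.414 × 10^-26 kg·m/s; new Δp'_min = 2.120 × 10^-25 kg·m/s; ratio Δp'_min/Δp_min = 15.

From the uncertainty principle ΔxΔp ≥ ℏ/2, the minimum momentum uncertainty is Δp_min = ℏ/(2Δx).

Original (Δx = 3.73 nm = 3.730e-09 m):
Δp_min = (1.055e-34 J·s)/(2 × 3.730e-09 m) = 1.414e-26 kg·m/s

When Δx → (1/15)Δx:
Δp'_min = ℏ/(2 × (1/15)Δx) = 15 × ℏ/(2Δx) = 15 × Δp_min
Δp'_min = 15 × 1.414e-26 kg·m/s = 2.120e-25 kg·m/s

Since Δp_min ∝ 1/Δx, when Δx is decreased to 1/15 of its original value, Δp_min increases to 15 times its original value.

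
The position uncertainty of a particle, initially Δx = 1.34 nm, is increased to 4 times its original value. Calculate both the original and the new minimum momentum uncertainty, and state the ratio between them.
Original Δp_min = 3.935 × 10^-26 kg·m/s; new Δp'_min = 9.837 × 10^-27 kg·m/s; ratio Δp'_min/Δp_min = 1/4.

From the uncertainty principle ΔxΔp ≥ ℏ/2, the minimum momentum uncertainty is Δp_min = ℏ/(2Δx).

Original (Δx = 1.34 nm = 1.340e-09 m):
Δp_min = (1.055e-34 J·s)/(2 × 1.340e-09 m) = 3.935e-26 kg·m/s

When Δx → 4Δx:
Δp'_min = ℏ/(2 × 4Δx) = (1/4) × ℏ/(2Δx) = (1/4) × Δp_min
Δp'_min = 1/4 × 3.935e-26 kg·m/s = 9.837e-27 kg·m/s

Since Δp_min ∝ 1/Δx, when Δx is increased to 4 times its original value, Δp_min decreases to 1/4 of its original value.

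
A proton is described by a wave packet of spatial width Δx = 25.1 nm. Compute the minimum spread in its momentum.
2.101 × 10^-27 kg·m/s

For a wave packet, the spatial width Δx and momentum spread Δp are related by the uncertainty principle:
ΔxΔp ≥ ℏ/2

The minimum momentum spread is:
Δp_min = ℏ/(2Δx)
Δp_min = (1.055e-34 J·s) / (2 × 2.510e-08 m)
Δp_min = 2.101e-27 kg·m/s

A wave packet cannot have both a well-defined position and well-defined momentum.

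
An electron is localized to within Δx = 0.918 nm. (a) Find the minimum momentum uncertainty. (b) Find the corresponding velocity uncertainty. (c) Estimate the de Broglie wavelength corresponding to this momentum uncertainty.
(a) Δp_min = 5.744 × 10^-26 kg·m/s
(b) Δv_min = 63.054 km/s
(c) λ_dB = 11.536 nm

Step-by-step:

(a) From the uncertainty principle:
Δp_min = ℏ/(2Δx) = (1.055e-34 J·s)/(2 × 9.180e-10 m) = 5.744e-26 kg·m/s

(b) The velocity uncertainty:
Δv = Δp/m = (5.744e-26 kg·m/s)/(9.109e-31 kg) = 6.305e+04 m/s = 63.054 km/s

(c) The de Broglie wavelength for this momentum:
λ = h/p = (6.626e-34 J·s)/(5.744e-26 kg·m/s) = 1.154e-08 m = 11.536 nm

Note: The de Broglie wavelength is comparable to the localization size, as expected from wave-particle duality.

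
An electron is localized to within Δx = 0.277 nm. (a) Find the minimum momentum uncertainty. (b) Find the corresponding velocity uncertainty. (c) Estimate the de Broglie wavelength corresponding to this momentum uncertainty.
(a) Δp_min = 1.904 × 10^-25 kg·m/s
(b) Δv_min = 208.967 km/s
(c) λ_dB = 3.481 nm

Step-by-step:

(a) From the uncertainty principle:
Δp_min = ℏ/(2Δx) = (1.055e-34 J·s)/(2 × 2.770e-10 m) = 1.904e-25 kg·m/s

(b) The velocity uncertainty:
Δv = Δp/m = (1.904e-25 kg·m/s)/(9.109e-31 kg) = 2.090e+05 m/s = 208.967 km/s

(c) The de Broglie wavelength for this momentum:
λ = h/p = (6.626e-34 J·s)/(1.904e-25 kg·m/s) = 3.481e-09 m = 3.481 nm

Note: The de Broglie wavelength is comparable to the localization size, as expected from wave-particle duality.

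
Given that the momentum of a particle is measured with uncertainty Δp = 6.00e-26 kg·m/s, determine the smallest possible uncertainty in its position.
878.810 pm

Using the Heisenberg uncertainty principle:
ΔxΔp ≥ ℏ/2

The minimum uncertainty in position is:
Δx_min = ℏ/(2Δp)
Δx_min = (1.055e-34 J·s) / (2 × 6.000e-26 kg·m/s)
Δx_min = 8.788e-10 m = 878.810 pm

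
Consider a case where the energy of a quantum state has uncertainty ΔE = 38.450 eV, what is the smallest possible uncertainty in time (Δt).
8.559 as

Using the energy-time uncertainty principle:
ΔEΔt ≥ ℏ/2

The minimum uncertainty in time is:
Δt_min = ℏ/(2ΔE)
Δt_min = (1.055e-34 J·s) / (2 × 6.160e-18 J)
Δt_min = 8.559e-18 s = 8.559 as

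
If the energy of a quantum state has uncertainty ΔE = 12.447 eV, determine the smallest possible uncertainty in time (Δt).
26.441 as

Using the energy-time uncertainty principle:
ΔEΔt ≥ ℏ/2

The minimum uncertainty in time is:
Δt_min = ℏ/(2ΔE)
Δt_min = (1.055e-34 J·s) / (2 × 1.994e-18 J)
Δt_min = 2.644e-17 s = 26.441 as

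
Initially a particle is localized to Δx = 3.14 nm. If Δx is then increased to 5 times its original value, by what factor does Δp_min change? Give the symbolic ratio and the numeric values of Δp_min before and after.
Original Δp_min = 1.679 × 10^-26 kg·m/s; new Δp'_min = 3.359 × 10^-27 kg·m/s; ratio Δp'_min/Δp_min = 1/5.

From the uncertainty principle ΔxΔp ≥ ℏ/2, the minimum momentum uncertainty is Δp_min = ℏ/(2Δx).

Original (Δx = 3.14 nm = 3.140e-09 m):
Δp_min = (1.055e-34 J·s)/(2 × 3.140e-09 m) = 1.679e-26 kg·m/s

When Δx → 5Δx:
Δp'_min = ℏ/(2 × 5Δx) = (1/5) × ℏ/(2Δx) = (1/5) × Δp_min
Δp'_min = 1/5 × 1.679e-26 kg·m/s = 3.359e-27 kg·m/s

Since Δp_min ∝ 1/Δx, when Δx is increased to 5 times its original value, Δp_min decreases to 1/5 of its original value.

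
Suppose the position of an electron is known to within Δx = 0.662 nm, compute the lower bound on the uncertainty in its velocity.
87.438 km/s

Using the Heisenberg uncertainty principle and Δp = mΔv:
ΔxΔp ≥ ℏ/2
Δx(mΔv) ≥ ℏ/2

The minimum uncertainty in velocity is:
Δv_min = ℏ/(2mΔx)
Δv_min = (1.055e-34 J·s) / (2 × 9.109e-31 kg × 6.620e-10 m)
Δv_min = 8.744e+04 m/s = 87.438 km/s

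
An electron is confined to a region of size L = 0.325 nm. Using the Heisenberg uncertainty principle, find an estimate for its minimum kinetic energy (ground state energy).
90.177 meV

Using the uncertainty principle to estimate ground state energy:

1. The position uncertainty is approximately the confinement size:
   Δx ≈ L = 3.250e-10 m

2. From ΔxΔp ≥ ℏ/2, the minimum momentum uncertainty is:
   Δp ≈ ℏ/(2L) = 1.622e-25 kg·m/s

3. The kinetic energy is approximately:
   KE ≈ (Δp)²/(2m) = (1.622e-25)²/(2 × 9.109e-31 kg)
   KE ≈ 1.445e-20 J = 90.177 meV

This is an order-of-magnitude estimate of the ground state energy.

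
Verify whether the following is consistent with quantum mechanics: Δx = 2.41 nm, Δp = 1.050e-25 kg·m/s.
Yes, it satisfies the uncertainty principle.

Calculate the product ΔxΔp:
ΔxΔp = (2.410e-09 m) × (1.050e-25 kg·m/s)
ΔxΔp = 2.531e-34 J·s

Compare to the minimum allowed value ℏ/2:
ℏ/2 = 5.273e-35 J·s

Since ΔxΔp = 2.531e-34 J·s ≥ 5.273e-35 J·s = ℏ/2,
the measurement satisfies the uncertainty principle.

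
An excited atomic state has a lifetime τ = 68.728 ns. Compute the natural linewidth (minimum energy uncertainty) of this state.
4.789 neV

Using the energy-time uncertainty principle:
ΔEΔt ≥ ℏ/2

The lifetime τ represents the time uncertainty Δt.
The natural linewidth (minimum energy uncertainty) is:

ΔE = ℏ/(2τ)
ΔE = (1.055e-34 J·s) / (2 × 6.873e-08 s)
ΔE = 7.672e-28 J = 4.789 neV

This natural linewidth limits the precision of spectroscopic measurements.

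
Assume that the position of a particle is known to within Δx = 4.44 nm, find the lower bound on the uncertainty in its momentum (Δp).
1.188 × 10^-26 kg·m/s

Using the Heisenberg uncertainty principle:
ΔxΔp ≥ ℏ/2

The minimum uncertainty in momentum is:
Δp_min = ℏ/(2Δx)
Δp_min = (1.055e-34 J·s) / (2 × 4.440e-09 m)
Δp_min = 1.188e-26 kg·m/s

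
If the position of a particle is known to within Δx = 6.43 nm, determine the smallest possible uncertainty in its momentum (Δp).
8.200 × 10^-27 kg·m/s

Using the Heisenberg uncertainty principle:
ΔxΔp ≥ ℏ/2

The minimum uncertainty in momentum is:
Δp_min = ℏ/(2Δx)
Δp_min = (1.055e-34 J·s) / (2 × 6.430e-09 m)
Δp_min = 8.200e-27 kg·m/s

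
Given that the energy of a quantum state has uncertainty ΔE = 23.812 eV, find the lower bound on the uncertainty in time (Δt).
13.821 as

Using the energy-time uncertainty principle:
ΔEΔt ≥ ℏ/2

The minimum uncertainty in time is:
Δt_min = ℏ/(2ΔE)
Δt_min = (1.055e-34 J·s) / (2 × 3.815e-18 J)
Δt_min = 1.382e-17 s = 13.821 as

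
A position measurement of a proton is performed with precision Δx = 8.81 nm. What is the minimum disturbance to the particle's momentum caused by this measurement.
5.985 × 10^-27 kg·m/s

The uncertainty principle implies that measuring position disturbs momentum:
ΔxΔp ≥ ℏ/2

When we measure position with precision Δx, we necessarily introduce a momentum uncertainty:
Δp ≥ ℏ/(2Δx)
Δp_min = (1.055e-34 J·s) / (2 × 8.810e-09 m)
Δp_min = 5.985e-27 kg·m/s

The more precisely we measure position, the greater the momentum disturbance.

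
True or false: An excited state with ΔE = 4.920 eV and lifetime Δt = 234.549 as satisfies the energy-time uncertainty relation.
Yes, it satisfies the uncertainty relation.

Calculate the product ΔEΔt:
ΔE = 4.920 eV = 7.883e-19 J
ΔEΔt = (7.883e-19 J) × (2.345e-16 s)
ΔEΔt = 1.849e-34 J·s

Compare to the minimum allowed value ℏ/2:
ℏ/2 = 5.273e-35 J·s

Since ΔEΔt = 1.849e-34 J·s ≥ 5.273e-35 J·s = ℏ/2,
this satisfies the uncertainty relation.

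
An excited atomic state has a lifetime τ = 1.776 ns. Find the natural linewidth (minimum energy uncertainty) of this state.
185.307 neV

Using the energy-time uncertainty principle:
ΔEΔt ≥ ℏ/2

The lifetime τ represents the time uncertainty Δt.
The natural linewidth (minimum energy uncertainty) is:

ΔE = ℏ/(2τ)
ΔE = (1.055e-34 J·s) / (2 × 1.776e-09 s)
ΔE = 2.969e-26 J = 185.307 neV

This natural linewidth limits the precision of spectroscopic measurements.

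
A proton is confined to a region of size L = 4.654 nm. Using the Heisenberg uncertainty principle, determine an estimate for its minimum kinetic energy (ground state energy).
239.498 neV

Using the uncertainty principle to estimate ground state energy:

1. The position uncertainty is approximately the confinement size:
   Δx ≈ L = 4.654e-09 m

2. From ΔxΔp ≥ ℏ/2, the minimum momentum uncertainty is:
   Δp ≈ ℏ/(2L) = 1.133e-26 kg·m/s

3. The kinetic energy is approximately:
   KE ≈ (Δp)²/(2m) = (1.133e-26)²/(2 × 1.673e-27 kg)
   KE ≈ 3.837e-26 J = 239.498 neV

This is an order-of-magnitude estimate of the ground state energy.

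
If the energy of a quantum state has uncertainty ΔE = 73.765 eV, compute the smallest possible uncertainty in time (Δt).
4.462 as

Using the energy-time uncertainty principle:
ΔEΔt ≥ ℏ/2

The minimum uncertainty in time is:
Δt_min = ℏ/(2ΔE)
Δt_min = (1.055e-34 J·s) / (2 × 1.182e-17 J)
Δt_min = 4.462e-18 s = 4.462 as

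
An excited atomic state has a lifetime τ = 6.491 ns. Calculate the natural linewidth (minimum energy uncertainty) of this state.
50.702 neV

Using the energy-time uncertainty principle:
ΔEΔt ≥ ℏ/2

The lifetime τ represents the time uncertainty Δt.
The natural linewidth (minimum energy uncertainty) is:

ΔE = ℏ/(2τ)
ΔE = (1.055e-34 J·s) / (2 × 6.491e-09 s)
ΔE = 8.123e-27 J = 50.702 neV

This natural linewidth limits the precision of spectroscopic measurements.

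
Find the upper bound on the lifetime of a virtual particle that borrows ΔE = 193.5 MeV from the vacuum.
1.701 ys

Using the energy-time uncertainty principle:
ΔEΔt ≥ ℏ/2

For a virtual particle borrowing energy ΔE, the maximum lifetime is:
Δt_max = ℏ/(2ΔE)

Converting energy:
ΔE = 193.5 MeV = 3.100e-11 J

Δt_max = (1.055e-34 J·s) / (2 × 3.100e-11 J)
Δt_max = 1.701e-24 s = 1.701 ys

Virtual particles with higher borrowed energy exist for shorter times.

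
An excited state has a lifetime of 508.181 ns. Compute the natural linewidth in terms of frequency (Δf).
156.593 kHz

Using the energy-time uncertainty principle and E = hf:
ΔEΔt ≥ ℏ/2
hΔf·Δt ≥ ℏ/2

The minimum frequency uncertainty is:
Δf = ℏ/(2hτ) = 1/(4πτ)
Δf = 1/(4π × 5.082e-07 s)
Δf = 1.566e+05 Hz = 156.593 kHz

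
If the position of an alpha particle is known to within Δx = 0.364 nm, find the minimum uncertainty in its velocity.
21.801 m/s

Using the Heisenberg uncertainty principle and Δp = mΔv:
ΔxΔp ≥ ℏ/2
Δx(mΔv) ≥ ℏ/2

The minimum uncertainty in velocity is:
Δv_min = ℏ/(2mΔx)
Δv_min = (1.055e-34 J·s) / (2 × 6.645e-27 kg × 3.640e-10 m)
Δv_min = 2.180e+01 m/s = 21.801 m/s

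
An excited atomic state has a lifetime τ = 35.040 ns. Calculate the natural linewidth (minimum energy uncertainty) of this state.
9.392 neV

Using the energy-time uncertainty principle:
ΔEΔt ≥ ℏ/2

The lifetime τ represents the time uncertainty Δt.
The natural linewidth (minimum energy uncertainty) is:

ΔE = ℏ/(2τ)
ΔE = (1.055e-34 J·s) / (2 × 3.504e-08 s)
ΔE = 1.505e-27 J = 9.392 neV

This natural linewidth limits the precision of spectroscopic measurements.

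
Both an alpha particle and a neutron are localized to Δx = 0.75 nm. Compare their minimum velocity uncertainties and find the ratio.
The neutron has the larger minimum velocity uncertainty, by a ratio of 4.0.

For both particles, Δp_min = ℏ/(2Δx) = 7.030e-26 kg·m/s (same for both).

The velocity uncertainty is Δv = Δp/m:
- alpha particle: Δv = 7.030e-26 / 6.645e-27 = 1.058e+01 m/s = 10.581 m/s
- neutron: Δv = 7.030e-26 / 1.675e-27 = 4.197e+01 m/s = 41.975 m/s

Ratio: 4.197e+01 / 1.058e+01 = 4.0

The lighter particle has larger velocity uncertainty because Δv ∝ 1/m.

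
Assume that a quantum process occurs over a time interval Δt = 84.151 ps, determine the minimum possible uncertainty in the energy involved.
3.911 μeV

Using the energy-time uncertainty principle:
ΔEΔt ≥ ℏ/2

The minimum uncertainty in energy is:
ΔE_min = ℏ/(2Δt)
ΔE_min = (1.055e-34 J·s) / (2 × 8.415e-11 s)
ΔE_min = 6.266e-25 J = 3.911 μeV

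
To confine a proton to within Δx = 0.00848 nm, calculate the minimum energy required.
72.138 meV

Localizing a particle requires giving it sufficient momentum uncertainty:

1. From uncertainty principle: Δp ≥ ℏ/(2Δx)
   Δp_min = (1.055e-34 J·s) / (2 × 8.480e-12 m)
   Δp_min = 6.218e-24 kg·m/s

2. This momentum uncertainty corresponds to kinetic energy:
   KE ≈ (Δp)²/(2m) = (6.218e-24)²/(2 × 1.673e-27 kg)
   KE = 1.156e-20 J = 72.138 meV

Tighter localization requires more energy.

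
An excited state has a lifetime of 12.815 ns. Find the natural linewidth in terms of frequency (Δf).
6.210 MHz

Using the energy-time uncertainty principle and E = hf:
ΔEΔt ≥ ℏ/2
hΔf·Δt ≥ ℏ/2

The minimum frequency uncertainty is:
Δf = ℏ/(2hτ) = 1/(4πτ)
Δf = 1/(4π × 1.281e-08 s)
Δf = 6.210e+06 Hz = 6.210 MHz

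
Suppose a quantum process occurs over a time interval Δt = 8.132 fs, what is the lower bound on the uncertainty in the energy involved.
40.470 meV

Using the energy-time uncertainty principle:
ΔEΔt ≥ ℏ/2

The minimum uncertainty in energy is:
ΔE_min = ℏ/(2Δt)
ΔE_min = (1.055e-34 J·s) / (2 × 8.132e-15 s)
ΔE_min = 6.484e-21 J = 40.470 meV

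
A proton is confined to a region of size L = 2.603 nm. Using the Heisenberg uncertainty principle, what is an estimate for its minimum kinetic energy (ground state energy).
765.607 neV

Using the uncertainty principle to estimate ground state energy:

1. The position uncertainty is approximately the confinement size:
   Δx ≈ L = 2.603e-09 m

2. From ΔxΔp ≥ ℏ/2, the minimum momentum uncertainty is:
   Δp ≈ ℏ/(2L) = 2.026e-26 kg·m/s

3. The kinetic energy is approximately:
   KE ≈ (Δp)²/(2m) = (2.026e-26)²/(2 × 1.673e-27 kg)
   KE ≈ 1.227e-25 J = 765.607 neV

This is an order-of-magnitude estimate of the ground state energy.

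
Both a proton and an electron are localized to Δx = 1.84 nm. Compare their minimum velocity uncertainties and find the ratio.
The electron has the larger minimum velocity uncertainty, by a ratio of 1836.2.

For both particles, Δp_min = ℏ/(2Δx) = 2.866e-26 kg·m/s (same for both).

The velocity uncertainty is Δv = Δp/m:
- proton: Δv = 2.866e-26 / 1.673e-27 = 1.713e+01 m/s = 17.133 m/s
- electron: Δv = 2.866e-26 / 9.109e-31 = 3.146e+04 m/s = 31.459 km/s

Ratio: 3.146e+04 / 1.713e+01 = 1836.2

The lighter particle has larger velocity uncertainty because Δv ∝ 1/m.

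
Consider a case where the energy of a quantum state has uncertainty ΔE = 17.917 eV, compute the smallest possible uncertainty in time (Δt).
18.368 as

Using the energy-time uncertainty principle:
ΔEΔt ≥ ℏ/2

The minimum uncertainty in time is:
Δt_min = ℏ/(2ΔE)
Δt_min = (1.055e-34 J·s) / (2 × 2.871e-18 J)
Δt_min = 1.837e-17 s = 18.368 as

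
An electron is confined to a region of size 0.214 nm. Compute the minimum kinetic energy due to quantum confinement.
207.987 meV

Using the uncertainty principle:

1. Position uncertainty: Δx ≈ 2.140e-10 m
2. Minimum momentum uncertainty: Δp = ℏ/(2Δx) = 2.464e-25 kg·m/s
3. Minimum kinetic energy:
   KE = (Δp)²/(2m) = (2.464e-25)²/(2 × 9.109e-31 kg)
   KE = 3.332e-20 J = 207.987 meV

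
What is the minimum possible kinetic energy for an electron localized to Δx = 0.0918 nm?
1.130 eV

Localizing a particle requires giving it sufficient momentum uncertainty:

1. From uncertainty principle: Δp ≥ ℏ/(2Δx)
   Δp_min = (1.055e-34 J·s) / (2 × 9.180e-11 m)
   Δp_min = 5.744e-25 kg·m/s

2. This momentum uncertainty corresponds to kinetic energy:
   KE ≈ (Δp)²/(2m) = (5.744e-25)²/(2 × 9.109e-31 kg)
   KE = 1.811e-19 J = 1.130 eV

Tighter localization requires more energy.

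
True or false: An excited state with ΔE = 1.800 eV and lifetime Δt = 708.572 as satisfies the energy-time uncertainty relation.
Yes, it satisfies the uncertainty relation.

Calculate the product ΔEΔt:
ΔE = 1.800 eV = 2.884e-19 J
ΔEΔt = (2.884e-19 J) × (7.086e-16 s)
ΔEΔt = 2.043e-34 J·s

Compare to the minimum allowed value ℏ/2:
ℏ/2 = 5.273e-35 J·s

Since ΔEΔt = 2.043e-34 J·s ≥ 5.273e-35 J·s = ℏ/2,
this satisfies the uncertainty relation.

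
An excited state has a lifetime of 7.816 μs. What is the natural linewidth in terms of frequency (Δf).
10.181 kHz

Using the energy-time uncertainty principle and E = hf:
ΔEΔt ≥ ℏ/2
hΔf·Δt ≥ ℏ/2

The minimum frequency uncertainty is:
Δf = ℏ/(2hτ) = 1/(4πτ)
Δf = 1/(4π × 7.816e-06 s)
Δf = 1.018e+04 Hz = 10.181 kHz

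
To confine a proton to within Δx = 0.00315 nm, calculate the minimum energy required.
522.797 meV

Localizing a particle requires giving it sufficient momentum uncertainty:

1. From uncertainty principle: Δp ≥ ℏ/(2Δx)
   Δp_min = (1.055e-34 J·s) / (2 × 3.150e-12 m)
   Δp_min = 1.674e-23 kg·m/s

2. This momentum uncertainty corresponds to kinetic energy:
   KE ≈ (Δp)²/(2m) = (1.674e-23)²/(2 × 1.673e-27 kg)
   KE = 8.376e-20 J = 522.797 meV

Tighter localization requires more energy.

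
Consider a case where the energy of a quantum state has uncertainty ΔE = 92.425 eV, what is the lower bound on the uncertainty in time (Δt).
3.561 as

Using the energy-time uncertainty principle:
ΔEΔt ≥ ℏ/2

The minimum uncertainty in time is:
Δt_min = ℏ/(2ΔE)
Δt_min = (1.055e-34 J·s) / (2 × 1.481e-17 J)
Δt_min = 3.561e-18 s = 3.561 as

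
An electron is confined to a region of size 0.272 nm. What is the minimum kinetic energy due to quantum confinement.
128.743 meV

Using the uncertainty principle:

1. Position uncertainty: Δx ≈ 2.720e-10 m
2. Minimum momentum uncertainty: Δp = ℏ/(2Δx) = 1.939e-25 kg·m/s
3. Minimum kinetic energy:
   KE = (Δp)²/(2m) = (1.939e-25)²/(2 × 9.109e-31 kg)
   KE = 2.063e-20 J = 128.743 meV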